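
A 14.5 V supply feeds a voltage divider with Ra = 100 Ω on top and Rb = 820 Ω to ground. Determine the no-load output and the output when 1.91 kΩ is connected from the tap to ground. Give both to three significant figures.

Unloaded: 12.9 V; loaded: 12.3 V

Open-circuit: V = 14.5 × 820/(100 + 820) = 12.9 V.
With the load, Rb becomes Rb‖R_L = 573.7 Ω, so V = 14.5 × 573.7/673.7 = 12.3 V.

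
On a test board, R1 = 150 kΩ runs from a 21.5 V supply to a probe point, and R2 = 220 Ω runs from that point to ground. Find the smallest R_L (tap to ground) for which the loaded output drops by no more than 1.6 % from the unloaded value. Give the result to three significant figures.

R_L(min) ≈ 13.5 kΩ

Output resistance R_th = R1‖R2 = (150000 × 220)/150200 = 219.7 Ω.
The fractional drop is R_th/(R_th + R_L); requiring this ≤ 0.0160 gives R_L ≥ R_th(1/0.0160 − 1) = 219.7 × 61.50 = 13.5 kΩ.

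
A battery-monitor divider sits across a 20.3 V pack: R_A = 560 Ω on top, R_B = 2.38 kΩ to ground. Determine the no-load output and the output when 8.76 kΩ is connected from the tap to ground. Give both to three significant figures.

Open-circuit: V = 20.3 × 2380/(560 + 2380) = 16.4 V.
With the load, R_B becomes R_B‖R_L = 1872 Ω, so V = 20.3 × 1872/2432 = 15.6 V.

Unloaded: 16.4 V; loaded: 15.6 V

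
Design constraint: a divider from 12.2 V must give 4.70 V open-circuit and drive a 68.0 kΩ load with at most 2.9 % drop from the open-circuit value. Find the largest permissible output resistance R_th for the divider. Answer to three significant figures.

R_th ≤ 2.03 kΩ

Loading drop = R_th/(R_th + R_L) ≤ 0.0290, so R_th ≤ R_L · ε/(1−ε) = 68.0 kΩ × 0.0290/0.9710 = 2.03 kΩ.
(Any R1, R2 with R2/(R1+R2) = 0.385 and R1‖R2 ≤ 2.03 kΩ will meet the spec.)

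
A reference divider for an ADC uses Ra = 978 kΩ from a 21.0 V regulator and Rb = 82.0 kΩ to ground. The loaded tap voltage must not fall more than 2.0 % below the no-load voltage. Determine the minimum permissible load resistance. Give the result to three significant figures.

R_L(min) ≈ 3.71 MΩ

Output resistance R_th = Ra‖Rb = (978 × 82.0)/1060 = 75.66 kΩ.
The fractional drop is R_th/(R_th + R_L); requiring this ≤ 0.0200 gives R_L ≥ R_th(1/0.0200 − 1) = 75.66 × 49.00 = 3.71 MΩ.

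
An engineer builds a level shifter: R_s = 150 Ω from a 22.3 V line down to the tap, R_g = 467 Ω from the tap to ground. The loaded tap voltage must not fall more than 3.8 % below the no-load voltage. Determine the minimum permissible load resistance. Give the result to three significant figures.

Output resistance R_th = R_s‖R_g = (150 × 467)/617.0 = 113.5 Ω.
The fractional drop is R_th/(R_th + R_L); requiring this ≤ 0.0380 gives R_L ≥ R_th(1/0.0380 − 1) = 113.5 × 25.32 = 2.87 kΩ.

R_L(min) ≈ 2.87 kΩ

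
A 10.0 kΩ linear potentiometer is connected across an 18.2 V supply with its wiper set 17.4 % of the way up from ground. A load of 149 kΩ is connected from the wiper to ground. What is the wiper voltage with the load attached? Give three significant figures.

The wiper splits the pot into (1−α)R = 8.260 kΩ above and αR = 1.740 kΩ below.
Lower section ‖ load = 1.720 kΩ.
V_wiper = 18.2 × 1.720/(8.260 + 1.720) = 3.14 V.

V ≈ 3.14 V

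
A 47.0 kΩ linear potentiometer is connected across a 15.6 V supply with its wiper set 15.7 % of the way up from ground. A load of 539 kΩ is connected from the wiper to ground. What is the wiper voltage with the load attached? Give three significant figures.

The wiper splits the pot into (1−α)R = 39.62 kΩ above and αR = 7.379 kΩ below.
Lower section ‖ load = 7.279 kΩ.
V_wiper = 15.6 × 7.279/(39.62 + 7.279) = 2.42 V.

V ≈ 2.42 V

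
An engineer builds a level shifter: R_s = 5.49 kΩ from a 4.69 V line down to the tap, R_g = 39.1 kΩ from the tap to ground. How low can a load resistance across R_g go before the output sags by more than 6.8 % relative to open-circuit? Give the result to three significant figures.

Output resistance R_th = R_s‖R_g = (5.49 × 39.1)/44.59 = 4.814 kΩ.
The fractional drop is R_th/(R_th + R_L); requiring this ≤ 0.0680 gives R_L ≥ R_th(1/0.0680 − 1) = 4.814 × 13.71 = 66.0 kΩ.

R_L(min) ≈ 66.0 kΩ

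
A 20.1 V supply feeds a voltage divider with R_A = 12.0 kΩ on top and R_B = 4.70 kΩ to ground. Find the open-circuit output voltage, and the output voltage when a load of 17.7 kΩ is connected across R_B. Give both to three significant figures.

Open-circuit: V = 20.1 × 4.70/(12.0 + 4.70) = 5.66 V.
With the load, R_B becomes R_B‖R_L = 3.714 kΩ, so V = 20.1 × 3.714/15.71 = 4.75 V.

Unloaded: 5.66 V; loaded: 4.75 V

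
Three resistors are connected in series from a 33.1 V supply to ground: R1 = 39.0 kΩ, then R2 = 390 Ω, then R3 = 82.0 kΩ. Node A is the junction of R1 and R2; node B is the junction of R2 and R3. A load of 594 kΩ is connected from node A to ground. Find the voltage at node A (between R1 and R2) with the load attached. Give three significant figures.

Below node A the series string R2+R3 = 82390 Ω sits in parallel with the 594000 Ω load: 72350 Ω.
V_A = 33.1 × 72350/(39000 + 72350) = 21.5 V.

V ≈ 21.5 V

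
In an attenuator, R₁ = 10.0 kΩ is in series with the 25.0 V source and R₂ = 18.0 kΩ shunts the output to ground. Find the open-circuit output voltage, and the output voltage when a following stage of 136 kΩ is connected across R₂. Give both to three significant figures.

Unloaded: 16.1 V; loaded: 15.3 V

Open-circuit: V = 25.0 × 18.0/(10.0 + 18.0) = 16.1 V.
With the load, R₂ becomes R₂‖R_L = 15.90 kΩ, so V = 25.0 × 15.90/25.90 = 15.3 V.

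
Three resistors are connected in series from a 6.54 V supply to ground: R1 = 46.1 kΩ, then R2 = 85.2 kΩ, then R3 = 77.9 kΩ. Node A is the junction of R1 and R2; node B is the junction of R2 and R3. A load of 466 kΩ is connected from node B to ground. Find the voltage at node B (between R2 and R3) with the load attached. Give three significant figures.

V ≈ 2.20 V

At node B, R3 is in parallel with the load: R3‖R_L = 66.74 kΩ.
Below node A the resistance is R2 + (R3‖R_L) = 151.9 kΩ, so V_A = 6.54 × 151.9/198.0 = 5.018 V.
Then V_B = V_A × (R3‖R_L)/(R2 + R3‖R_L) = 5.018 × 66.74/151.9 = 2.20 V.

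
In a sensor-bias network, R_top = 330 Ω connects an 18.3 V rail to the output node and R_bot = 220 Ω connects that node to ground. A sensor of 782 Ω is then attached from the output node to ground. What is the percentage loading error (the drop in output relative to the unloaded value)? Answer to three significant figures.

14.4 %

The divider's output (Thévenin) resistance is R_top‖R_bot = 132.0 Ω.
Fractional drop under load = R_th/(R_th + R_L) = 132.0 / (132.0 + 782) = 0.1444.
So the output falls by 14.4 %.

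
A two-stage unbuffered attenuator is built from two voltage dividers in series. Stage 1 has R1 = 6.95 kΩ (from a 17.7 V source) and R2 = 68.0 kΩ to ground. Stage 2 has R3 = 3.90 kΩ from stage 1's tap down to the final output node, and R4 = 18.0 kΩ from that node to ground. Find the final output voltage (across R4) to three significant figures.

Stage 2 presents R3+R4 = 21.90 kΩ as a load on stage 1's tap.
Stage 1's lower leg becomes R2‖(R3+R4) = 16.57 kΩ, so V_mid = 17.7 × 16.57/23.52 = 12.47 V.
Stage 2 is itself unloaded: V_out = V_mid × R4/(R3+R4) = 12.47 × 18.0/21.90 = 10.2 V.

V_out ≈ 10.2 V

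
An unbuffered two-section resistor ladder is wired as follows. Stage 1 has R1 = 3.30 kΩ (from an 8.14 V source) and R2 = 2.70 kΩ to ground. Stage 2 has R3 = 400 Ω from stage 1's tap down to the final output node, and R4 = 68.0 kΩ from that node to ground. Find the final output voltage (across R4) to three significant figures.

Stage 2 presents R3+R4 = 68400 Ω as a load on stage 1's tap.
Stage 1's lower leg becomes R2‖(R3+R4) = 2597 Ω, so V_mid = 8.14 × 2597/5897 = 3.585 V.
Stage 2 is itself unloaded: V_out = V_mid × R4/(R3+R4) = 3.585 × 68000/68400 = 3.56 V.

V_out ≈ 3.56 V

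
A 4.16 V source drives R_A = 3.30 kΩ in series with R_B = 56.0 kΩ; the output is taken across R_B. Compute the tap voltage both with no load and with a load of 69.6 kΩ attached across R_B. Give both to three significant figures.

Open-circuit: V = 4.16 × 56.0/(3.30 + 56.0) = 3.93 V.
With the load, R_B becomes R_B‖R_L = 31.03 kΩ, so V = 4.16 × 31.03/34.33 = 3.76 V.

Unloaded: 3.93 V; loaded: 3.76 V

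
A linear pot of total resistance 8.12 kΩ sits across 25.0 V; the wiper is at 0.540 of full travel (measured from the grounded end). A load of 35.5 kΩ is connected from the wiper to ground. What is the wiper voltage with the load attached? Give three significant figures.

V ≈ 12.8 V

The wiper splits the pot into (1−α)R = 3.735 kΩ above and αR = 4.385 kΩ below.
Lower section ‖ load = 3.903 kΩ.
V_wiper = 25.0 × 3.903/(3.735 + 3.903) = 12.8 V.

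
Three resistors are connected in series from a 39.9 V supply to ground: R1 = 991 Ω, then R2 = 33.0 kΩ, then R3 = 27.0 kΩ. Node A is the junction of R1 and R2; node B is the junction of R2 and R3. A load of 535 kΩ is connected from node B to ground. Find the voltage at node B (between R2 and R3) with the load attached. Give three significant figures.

V ≈ 17.2 V

At node B, R3 is in parallel with the load: R3‖R_L = 25700 Ω.
Below node A the resistance is R2 + (R3‖R_L) = 58700 Ω, so V_A = 39.9 × 58700/59690 = 39.24 V.
Then V_B = V_A × (R3‖R_L)/(R2 + R3‖R_L) = 39.24 × 25700/58700 = 17.2 V.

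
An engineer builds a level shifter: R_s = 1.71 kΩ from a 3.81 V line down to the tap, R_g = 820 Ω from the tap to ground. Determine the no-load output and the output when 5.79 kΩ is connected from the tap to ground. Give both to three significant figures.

Unloaded: 1.23 V; loaded: 1.13 V

Open-circuit: V = 3.81 × 820/(1710 + 820) = 1.23 V.
With the load, R_g becomes R_g‖R_L = 718.3 Ω, so V = 3.81 × 718.3/2428 = 1.13 V.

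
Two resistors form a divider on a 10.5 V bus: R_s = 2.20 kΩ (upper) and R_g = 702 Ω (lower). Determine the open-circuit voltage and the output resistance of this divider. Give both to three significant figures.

V_th = 2.54 V, R_th = 532 Ω

V_th is the open-circuit tap voltage: 10.5 × 702/(2200 + 702) = 2.54 V.
With the supply zeroed, R_s and R_g appear in parallel from the tap: R_th = R_s‖R_g = (2200 × 702)/2902 = 532 Ω.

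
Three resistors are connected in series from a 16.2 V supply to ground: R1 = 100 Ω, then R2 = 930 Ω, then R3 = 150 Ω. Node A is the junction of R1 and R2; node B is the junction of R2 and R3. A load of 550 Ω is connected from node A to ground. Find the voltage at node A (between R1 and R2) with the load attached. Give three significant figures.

V ≈ 12.7 V

Below node A the series string R2+R3 = 1080 Ω sits in parallel with the 550 Ω load: 364.4 Ω.
V_A = 16.2 × 364.4/(100 + 364.4) = 12.7 V.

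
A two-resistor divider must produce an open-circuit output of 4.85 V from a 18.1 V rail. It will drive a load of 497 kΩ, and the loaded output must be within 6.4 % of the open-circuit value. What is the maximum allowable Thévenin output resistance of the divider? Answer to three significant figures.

Loading drop = R_th/(R_th + R_L) ≤ 0.0640, so R_th ≤ R_L · ε/(1−ε) = 497 kΩ × 0.0640/0.9360 = 34.0 kΩ.

R_th ≤ 34.0 kΩ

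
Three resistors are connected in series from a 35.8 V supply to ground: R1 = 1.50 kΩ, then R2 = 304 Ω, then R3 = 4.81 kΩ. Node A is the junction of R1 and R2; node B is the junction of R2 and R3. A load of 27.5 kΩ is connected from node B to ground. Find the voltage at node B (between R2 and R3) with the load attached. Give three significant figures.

At node B, R3 is in parallel with the load: R3‖R_L = 4094 Ω.
Below node A the resistance is R2 + (R3‖R_L) = 4398 Ω, so V_A = 35.8 × 4398/5898 = 26.70 V.
Then V_B = V_A × (R3‖R_L)/(R2 + R3‖R_L) = 26.70 × 4094/4398 = 24.8 V.

V ≈ 24.8 V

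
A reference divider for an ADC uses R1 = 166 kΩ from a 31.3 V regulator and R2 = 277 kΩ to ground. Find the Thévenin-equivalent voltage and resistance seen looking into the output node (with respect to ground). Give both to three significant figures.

V_th is the open-circuit tap voltage: 31.3 × 277/(166 + 277) = 19.6 V.
With the supply zeroed, R1 and R2 appear in parallel from the tap: R_th = R1‖R2 = (166 × 277)/443.0 = 104 kΩ.

V_th = 19.6 V, R_th = 104 kΩ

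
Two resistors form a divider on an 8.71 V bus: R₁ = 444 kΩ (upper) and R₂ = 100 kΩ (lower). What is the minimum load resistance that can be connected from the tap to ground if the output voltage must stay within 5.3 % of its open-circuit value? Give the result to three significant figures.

Output resistance R_th = R₁‖R₂ = (444 × 100)/544.0 = 81.62 kΩ.
The fractional drop is R_th/(R_th + R_L); requiring this ≤ 0.0530 gives R_L ≥ R_th(1/0.0530 − 1) = 81.62 × 17.87 = 1.46 MΩ.

R_L(min) ≈ 1.46 MΩ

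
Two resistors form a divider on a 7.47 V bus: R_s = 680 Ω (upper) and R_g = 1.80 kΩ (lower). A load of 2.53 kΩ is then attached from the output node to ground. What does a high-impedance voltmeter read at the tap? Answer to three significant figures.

The load sits in parallel with R_g: R_g‖R_L = (1800 × 2530) / (1800 + 2530) = 1052 Ω.
V_out = 7.47 × 1052 / (680 + 1052) = 7.47 × 1052/1732 = 4.54 V.

V_out ≈ 4.54 V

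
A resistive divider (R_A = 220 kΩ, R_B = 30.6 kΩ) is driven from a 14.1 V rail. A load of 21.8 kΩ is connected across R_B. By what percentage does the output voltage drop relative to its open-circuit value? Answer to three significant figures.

55.2 %

Unloaded V = 14.1 × 30.6/250.6 = 1.722 V.
Loaded: R_B‖R_L = 12.73 kΩ, giving V = 14.1 × 12.73/232.7 = 0.7713 V.
Drop = (1.722 − 0.7713) / 1.722 = 55.2 %.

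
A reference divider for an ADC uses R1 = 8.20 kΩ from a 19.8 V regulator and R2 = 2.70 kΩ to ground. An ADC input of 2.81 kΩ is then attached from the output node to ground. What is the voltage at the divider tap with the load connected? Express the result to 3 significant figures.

The load sits in parallel with R2: R2‖R_L = (2.70 × 2.81) / (2.70 + 2.81) = 1.377 kΩ.
V_out = 19.8 × 1.377 / (8.20 + 1.377) = 19.8 × 1.377/9.577 = 2.85 V.
(Unloaded it would have been 4.90 V.)

V_out ≈ 2.85 V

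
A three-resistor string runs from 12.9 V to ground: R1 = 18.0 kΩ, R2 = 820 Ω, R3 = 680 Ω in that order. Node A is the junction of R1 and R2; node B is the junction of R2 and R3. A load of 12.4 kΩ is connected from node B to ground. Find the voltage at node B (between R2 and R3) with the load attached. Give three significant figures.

V ≈ 0.427 V

At node B, R3 is in parallel with the load: R3‖R_L = 644.6 Ω.
Below node A the resistance is R2 + (R3‖R_L) = 1465 Ω, so V_A = 12.9 × 1465/19460 = 0.9707 V.
Then V_B = V_A × (R3‖R_L)/(R2 + R3‖R_L) = 0.9707 × 644.6/1465 = 0.427 V.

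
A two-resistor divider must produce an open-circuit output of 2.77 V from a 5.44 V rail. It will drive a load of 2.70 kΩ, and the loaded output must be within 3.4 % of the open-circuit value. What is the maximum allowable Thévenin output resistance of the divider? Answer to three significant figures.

Loading drop = R_th/(R_th + R_L) ≤ 0.0340, so R_th ≤ R_L · ε/(1−ε) = 2.70 kΩ × 0.0340/0.9660 = 95.0 Ω.

R_th ≤ 95.0 Ω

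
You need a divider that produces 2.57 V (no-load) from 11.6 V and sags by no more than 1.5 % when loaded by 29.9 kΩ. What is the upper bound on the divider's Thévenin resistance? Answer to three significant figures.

Loading drop = R_th/(R_th + R_L) ≤ 0.0150, so R_th ≤ R_L · ε/(1−ε) = 29.9 kΩ × 0.0150/0.9850 = 455 Ω.
(Any R1, R2 with R2/(R1+R2) = 0.222 and R1‖R2 ≤ 455 Ω will meet the spec.)

R_th ≤ 455 Ω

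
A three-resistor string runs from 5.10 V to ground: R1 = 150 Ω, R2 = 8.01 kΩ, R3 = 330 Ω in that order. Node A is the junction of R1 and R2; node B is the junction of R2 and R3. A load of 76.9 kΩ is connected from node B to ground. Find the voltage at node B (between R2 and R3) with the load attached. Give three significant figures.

At node B, R3 is in parallel with the load: R3‖R_L = 328.6 Ω.
Below node A the resistance is R2 + (R3‖R_L) = 8339 Ω, so V_A = 5.10 × 8339/8489 = 5.010 V.
Then V_B = V_A × (R3‖R_L)/(R2 + R3‖R_L) = 5.010 × 328.6/8339 = 0.197 V.

V ≈ 0.197 V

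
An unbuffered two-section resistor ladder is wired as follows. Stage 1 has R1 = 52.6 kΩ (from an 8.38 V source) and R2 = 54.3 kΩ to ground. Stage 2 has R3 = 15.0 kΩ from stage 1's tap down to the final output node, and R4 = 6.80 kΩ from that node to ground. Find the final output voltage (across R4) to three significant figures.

V_out ≈ 0.597 V

Stage 2 presents R3+R4 = 21.80 kΩ as a load on stage 1's tap.
Stage 1's lower leg becomes R2‖(R3+R4) = 15.56 kΩ, so V_mid = 8.38 × 15.56/68.16 = 1.913 V.
Stage 2 is itself unloaded: V_out = V_mid × R4/(R3+R4) = 1.913 × 6.80/21.80 = 0.597 V.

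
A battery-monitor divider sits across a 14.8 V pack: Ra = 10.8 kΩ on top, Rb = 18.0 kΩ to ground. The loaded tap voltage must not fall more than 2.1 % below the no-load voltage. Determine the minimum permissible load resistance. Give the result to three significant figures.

Output resistance R_th = Ra‖Rb = (10.8 × 18.0)/28.80 = 6.750 kΩ.
The fractional drop is R_th/(R_th + R_L); requiring this ≤ 0.0210 gives R_L ≥ R_th(1/0.0210 − 1) = 6.750 × 46.62 = 315 kΩ.

R_L(min) ≈ 315 kΩ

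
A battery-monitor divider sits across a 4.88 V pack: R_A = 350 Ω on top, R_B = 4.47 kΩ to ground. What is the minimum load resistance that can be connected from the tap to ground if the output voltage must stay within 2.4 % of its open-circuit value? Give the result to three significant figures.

Output resistance R_th = R_A‖R_B = (350 × 4470)/4820 = 324.6 Ω.
The fractional drop is R_th/(R_th + R_L); requiring this ≤ 0.0240 gives R_L ≥ R_th(1/0.0240 − 1) = 324.6 × 40.67 = 13.2 kΩ.

R_L(min) ≈ 13.2 kΩ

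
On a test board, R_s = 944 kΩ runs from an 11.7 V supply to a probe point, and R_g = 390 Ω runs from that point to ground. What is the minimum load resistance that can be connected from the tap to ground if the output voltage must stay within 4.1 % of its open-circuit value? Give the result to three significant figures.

Output resistance R_th = R_s‖R_g = (944000 × 390)/944400 = 389.8 Ω.
The fractional drop is R_th/(R_th + R_L); requiring this ≤ 0.0410 gives R_L ≥ R_th(1/0.0410 − 1) = 389.8 × 23.39 = 9.12 kΩ.

R_L(min) ≈ 9.12 kΩ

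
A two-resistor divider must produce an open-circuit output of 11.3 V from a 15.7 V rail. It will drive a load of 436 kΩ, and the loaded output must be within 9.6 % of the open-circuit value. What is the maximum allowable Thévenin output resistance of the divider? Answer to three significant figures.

R_th ≤ 46.3 kΩ

Loading drop = R_th/(R_th + R_L) ≤ 0.0960, so R_th ≤ R_L · ε/(1−ε) = 436 kΩ × 0.0960/0.9040 = 46.3 kΩ.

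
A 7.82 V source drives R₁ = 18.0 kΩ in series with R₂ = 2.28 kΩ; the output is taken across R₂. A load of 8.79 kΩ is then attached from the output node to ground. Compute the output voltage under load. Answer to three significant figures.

V_out ≈ 0.715 V

The load sits in parallel with R₂: R₂‖R_L = (2.28 × 8.79) / (2.28 + 8.79) = 1.810 kΩ.
V_out = 7.82 × 1.810 / (18.0 + 1.810) = 7.82 × 1.810/19.81 = 0.715 V.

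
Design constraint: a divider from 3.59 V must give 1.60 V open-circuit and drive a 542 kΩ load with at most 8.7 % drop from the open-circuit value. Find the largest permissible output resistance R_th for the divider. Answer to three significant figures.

R_th ≤ 51.6 kΩ

Loading drop = R_th/(R_th + R_L) ≤ 0.0870, so R_th ≤ R_L · ε/(1−ε) = 542 kΩ × 0.0870/0.9130 = 51.6 kΩ.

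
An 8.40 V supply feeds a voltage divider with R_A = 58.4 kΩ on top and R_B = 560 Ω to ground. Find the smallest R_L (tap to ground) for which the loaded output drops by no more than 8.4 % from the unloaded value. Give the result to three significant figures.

Output resistance R_th = R_A‖R_B = (58400 × 560)/58960 = 554.7 Ω.
The fractional drop is R_th/(R_th + R_L); requiring this ≤ 0.0840 gives R_L ≥ R_th(1/0.0840 − 1) = 554.7 × 10.90 = 6.05 kΩ.

R_L(min) ≈ 6.05 kΩ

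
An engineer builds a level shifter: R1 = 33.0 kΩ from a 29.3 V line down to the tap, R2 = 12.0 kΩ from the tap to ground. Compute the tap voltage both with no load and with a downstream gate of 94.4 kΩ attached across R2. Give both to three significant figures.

Unloaded: 7.81 V; loaded: 7.15 V

Open-circuit: V = 29.3 × 12.0/(33.0 + 12.0) = 7.81 V.
With the load, R2 becomes R2‖R_L = 10.65 kΩ, so V = 29.3 × 10.65/43.65 = 7.15 V.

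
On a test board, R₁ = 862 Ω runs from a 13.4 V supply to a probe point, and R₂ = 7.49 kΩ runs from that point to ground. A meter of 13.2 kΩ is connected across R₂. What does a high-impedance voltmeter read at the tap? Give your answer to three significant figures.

V_out ≈ 11.4 V

The load sits in parallel with R₂: R₂‖R_L = (7490 × 13200) / (7490 + 13200) = 4779 Ω.
V_out = 13.4 × 4779 / (862 + 4779) = 13.4 × 4779/5641 = 11.4 V.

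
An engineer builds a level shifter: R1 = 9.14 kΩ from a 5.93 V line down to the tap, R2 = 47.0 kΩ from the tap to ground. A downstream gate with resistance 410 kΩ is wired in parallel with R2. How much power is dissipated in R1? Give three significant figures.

Total resistance from the source is R1 + (R2‖R_L) = 51.31 kΩ, so I = 5.93/51.31 kΩ = 0.1156 mA.
P = I²·R1 = (0.1156 mA)² × 9.14 kΩ = 0.122 mW.

P ≈ 0.122 mW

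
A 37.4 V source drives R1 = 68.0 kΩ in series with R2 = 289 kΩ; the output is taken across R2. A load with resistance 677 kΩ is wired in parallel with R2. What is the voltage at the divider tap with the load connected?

V_out ≈ 28.0 V

The load sits in parallel with R2: R2‖R_L = (289 × 677) / (289 + 677) = 202.5 kΩ.
V_out = 37.4 × 202.5 / (68.0 + 202.5) = 37.4 × 202.5/270.5 = 28.0 V.
(Unloaded it would have been 30.3 V.)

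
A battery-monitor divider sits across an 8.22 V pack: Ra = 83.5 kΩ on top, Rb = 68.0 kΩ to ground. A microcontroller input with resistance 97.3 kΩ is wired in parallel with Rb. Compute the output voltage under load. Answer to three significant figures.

V_out ≈ 2.66 V

The load sits in parallel with Rb: Rb‖R_L = (68.0 × 97.3) / (68.0 + 97.3) = 40.03 kΩ.
V_out = 8.22 × 40.03 / (83.5 + 40.03) = 8.22 × 40.03/123.5 = 2.66 V.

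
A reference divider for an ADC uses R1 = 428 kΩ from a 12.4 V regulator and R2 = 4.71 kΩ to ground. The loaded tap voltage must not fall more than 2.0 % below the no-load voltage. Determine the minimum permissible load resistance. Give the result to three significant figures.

R_L(min) ≈ 228 kΩ

Output resistance R_th = R1‖R2 = (428 × 4.71)/432.7 = 4.659 kΩ.
The fractional drop is R_th/(R_th + R_L); requiring this ≤ 0.0200 gives R_L ≥ R_th(1/0.0200 − 1) = 4.659 × 49.00 = 228 kΩ.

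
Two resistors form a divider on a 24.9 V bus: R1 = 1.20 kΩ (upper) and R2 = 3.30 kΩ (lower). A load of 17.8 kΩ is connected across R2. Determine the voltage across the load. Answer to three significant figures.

The load sits in parallel with R2: R2‖R_L = (3.30 × 17.8) / (3.30 + 17.8) = 2.784 kΩ.
V_out = 24.9 × 2.784 / (1.20 + 2.784) = 24.9 × 2.784/3.984 = 17.4 V.

V_out ≈ 17.4 V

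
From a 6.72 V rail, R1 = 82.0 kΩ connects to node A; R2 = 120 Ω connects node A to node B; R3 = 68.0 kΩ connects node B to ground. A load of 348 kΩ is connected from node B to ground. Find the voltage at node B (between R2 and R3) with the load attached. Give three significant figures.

At node B, R3 is in parallel with the load: R3‖R_L = 56880 Ω.
Below node A the resistance is R2 + (R3‖R_L) = 57000 Ω, so V_A = 6.72 × 57000/139000 = 2.756 V.
Then V_B = V_A × (R3‖R_L)/(R2 + R3‖R_L) = 2.756 × 56880/57000 = 2.75 V.

V ≈ 2.75 V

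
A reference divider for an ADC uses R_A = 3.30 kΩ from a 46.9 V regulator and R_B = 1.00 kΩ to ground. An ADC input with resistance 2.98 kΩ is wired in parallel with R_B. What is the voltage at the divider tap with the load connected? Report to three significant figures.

V_out ≈ 8.67 V

The load sits in parallel with R_B: R_B‖R_L = (1.00 × 2.98) / (1.00 + 2.98) = 0.7487 kΩ.
V_out = 46.9 × 0.7487 / (3.30 + 0.7487) = 46.9 × 0.7487/4.049 = 8.67 V.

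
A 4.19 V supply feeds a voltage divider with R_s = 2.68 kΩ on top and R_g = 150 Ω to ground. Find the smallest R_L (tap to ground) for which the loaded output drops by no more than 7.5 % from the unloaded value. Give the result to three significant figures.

Output resistance R_th = R_s‖R_g = (2680 × 150)/2830 = 142.0 Ω.
The fractional drop is R_th/(R_th + R_L); requiring this ≤ 0.0750 gives R_L ≥ R_th(1/0.0750 − 1) = 142.0 × 12.33 = 1.75 kΩ.

R_L(min) ≈ 1.75 kΩ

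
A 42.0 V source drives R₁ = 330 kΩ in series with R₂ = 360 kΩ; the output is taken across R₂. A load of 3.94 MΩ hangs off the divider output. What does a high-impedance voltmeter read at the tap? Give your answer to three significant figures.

V_out ≈ 21.0 V

The load sits in parallel with R₂: R₂‖R_L = (360 × 3940) / (360 + 3940) = 329.9 kΩ.
V_out = 42.0 × 329.9 / (330 + 329.9) = 42.0 × 329.9/659.9 = 21.0 V.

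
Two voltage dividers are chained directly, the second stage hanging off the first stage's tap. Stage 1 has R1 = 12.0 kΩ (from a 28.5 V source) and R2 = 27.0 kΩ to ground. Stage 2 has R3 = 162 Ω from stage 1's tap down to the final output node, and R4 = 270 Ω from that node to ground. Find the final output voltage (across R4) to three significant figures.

V_out ≈ 0.610 V

Stage 2 presents R3+R4 = 432.0 Ω as a load on stage 1's tap.
Stage 1's lower leg becomes R2‖(R3+R4) = 425.2 Ω, so V_mid = 28.5 × 425.2/12430 = 0.9753 V.
Stage 2 is itself unloaded: V_out = V_mid × R4/(R3+R4) = 0.9753 × 270/432.0 = 0.610 V.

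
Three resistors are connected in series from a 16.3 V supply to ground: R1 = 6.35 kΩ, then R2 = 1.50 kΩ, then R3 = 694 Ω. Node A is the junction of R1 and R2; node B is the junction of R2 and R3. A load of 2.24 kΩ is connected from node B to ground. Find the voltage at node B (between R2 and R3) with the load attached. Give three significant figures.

V ≈ 1.03 V

At node B, R3 is in parallel with the load: R3‖R_L = 529.8 Ω.
Below node A the resistance is R2 + (R3‖R_L) = 2030 Ω, so V_A = 16.3 × 2030/8380 = 3.948 V.
Then V_B = V_A × (R3‖R_L)/(R2 + R3‖R_L) = 3.948 × 529.8/2030 = 1.03 V.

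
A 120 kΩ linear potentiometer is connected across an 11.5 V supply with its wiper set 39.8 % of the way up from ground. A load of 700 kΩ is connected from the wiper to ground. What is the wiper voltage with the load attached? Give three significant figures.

V ≈ 4.40 V

The wiper splits the pot into (1−α)R = 72.24 kΩ above and αR = 47.76 kΩ below.
Lower section ‖ load = 44.71 kΩ.
V_wiper = 11.5 × 44.71/(72.24 + 44.71) = 4.40 V.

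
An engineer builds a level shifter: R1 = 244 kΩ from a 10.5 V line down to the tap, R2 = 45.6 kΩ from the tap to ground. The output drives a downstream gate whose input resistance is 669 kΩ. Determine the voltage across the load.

V_out ≈ 1.56 V

The load sits in parallel with R2: R2‖R_L = (45.6 × 669) / (45.6 + 669) = 42.69 kΩ.
V_out = 10.5 × 42.69 / (244 + 42.69) = 10.5 × 42.69/286.7 = 1.56 V.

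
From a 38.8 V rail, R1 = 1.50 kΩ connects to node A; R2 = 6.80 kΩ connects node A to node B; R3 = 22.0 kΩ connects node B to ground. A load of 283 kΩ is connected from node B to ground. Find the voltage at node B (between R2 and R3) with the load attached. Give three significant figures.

V ≈ 27.6 V

At node B, R3 is in parallel with the load: R3‖R_L = 20.41 kΩ.
Below node A the resistance is R2 + (R3‖R_L) = 27.21 kΩ, so V_A = 38.8 × 27.21/28.71 = 36.77 V.
Then V_B = V_A × (R3‖R_L)/(R2 + R3‖R_L) = 36.77 × 20.41/27.21 = 27.6 V.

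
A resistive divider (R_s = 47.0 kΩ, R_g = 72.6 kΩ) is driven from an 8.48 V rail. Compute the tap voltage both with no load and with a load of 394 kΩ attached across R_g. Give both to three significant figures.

Unloaded: 5.15 V; loaded: 4.80 V

Open-circuit: V = 8.48 × 72.6/(47.0 + 72.6) = 5.15 V.
With the load, R_g becomes R_g‖R_L = 61.30 kΩ, so V = 8.48 × 61.30/108.3 = 4.80 V.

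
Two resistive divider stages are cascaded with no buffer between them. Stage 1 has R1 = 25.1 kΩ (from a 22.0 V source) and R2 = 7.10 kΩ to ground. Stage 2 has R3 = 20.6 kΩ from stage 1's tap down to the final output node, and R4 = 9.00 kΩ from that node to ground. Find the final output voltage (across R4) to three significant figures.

Stage 2 presents R3+R4 = 29.60 kΩ as a load on stage 1's tap.
Stage 1's lower leg becomes R2‖(R3+R4) = 5.726 kΩ, so V_mid = 22.0 × 5.726/30.83 = 4.087 V.
Stage 2 is itself unloaded: V_out = V_mid × R4/(R3+R4) = 4.087 × 9.00/29.60 = 1.24 V.

V_out ≈ 1.24 V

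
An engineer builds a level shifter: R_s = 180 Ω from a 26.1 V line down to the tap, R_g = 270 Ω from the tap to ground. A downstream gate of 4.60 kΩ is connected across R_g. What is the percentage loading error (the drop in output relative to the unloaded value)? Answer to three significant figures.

The divider's output (Thévenin) resistance is R_s‖R_g = 108.0 Ω.
Fractional drop under load = R_th/(R_th + R_L) = 108.0 / (108.0 + 4600) = 0.02294.
So the output falls by 2.29 %.

2.29 %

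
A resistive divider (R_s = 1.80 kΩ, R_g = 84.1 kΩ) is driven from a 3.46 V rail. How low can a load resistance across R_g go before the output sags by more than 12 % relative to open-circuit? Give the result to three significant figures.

R_L(min) ≈ 12.9 kΩ

Output resistance R_th = R_s‖R_g = (1.80 × 84.1)/85.90 = 1.762 kΩ.
The fractional drop is R_th/(R_th + R_L); requiring this ≤ 0.120 gives R_L ≥ R_th(1/0.120 − 1) = 1.762 × 7.333 = 12.9 kΩ.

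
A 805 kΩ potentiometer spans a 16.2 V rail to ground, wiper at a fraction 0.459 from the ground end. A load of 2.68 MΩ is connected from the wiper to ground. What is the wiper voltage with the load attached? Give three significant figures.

The wiper splits the pot into (1−α)R = 435.5 kΩ above and αR = 369.5 kΩ below.
Lower section ‖ load = 324.7 kΩ.
V_wiper = 16.2 × 324.7/(435.5 + 324.7) = 6.92 V.

V ≈ 6.92 V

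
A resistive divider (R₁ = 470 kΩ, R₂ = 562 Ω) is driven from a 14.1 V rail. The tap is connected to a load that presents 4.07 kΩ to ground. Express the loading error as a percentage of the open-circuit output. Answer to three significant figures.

Unloaded V = 14.1 × 562/470600 = 0.016840 V.
Loaded: R₂‖R_L = 493.8 Ω, giving V = 14.1 × 493.8/470500 = 0.014799 V.
Drop = (0.016840 − 0.014799) / 0.016840 = 12.1 %.

12.1 %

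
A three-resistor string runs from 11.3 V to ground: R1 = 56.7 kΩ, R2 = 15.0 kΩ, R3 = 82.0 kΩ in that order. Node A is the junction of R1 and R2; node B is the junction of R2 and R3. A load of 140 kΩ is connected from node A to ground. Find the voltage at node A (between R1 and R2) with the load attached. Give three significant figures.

Below node A the series string R2+R3 = 97.00 kΩ sits in parallel with the 140 kΩ load: 57.30 kΩ.
V_A = 11.3 × 57.30/(56.7 + 57.30) = 5.68 V.

V ≈ 5.68 V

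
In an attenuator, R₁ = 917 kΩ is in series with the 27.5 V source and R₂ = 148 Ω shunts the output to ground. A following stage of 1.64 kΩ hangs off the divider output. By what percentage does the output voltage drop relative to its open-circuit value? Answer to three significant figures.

8.28 %

Unloaded V = 27.5 × 148/917100 = 0.0044377 V.
Loaded: R₂‖R_L = 135.7 Ω, giving V = 27.5 × 135.7/917100 = 0.0040704 V.
Drop = (0.0044377 − 0.0040704) / 0.0044377 = 8.28 %.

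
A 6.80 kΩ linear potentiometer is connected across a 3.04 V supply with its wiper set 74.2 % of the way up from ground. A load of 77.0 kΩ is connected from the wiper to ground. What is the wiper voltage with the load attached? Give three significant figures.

The wiper splits the pot into (1−α)R = 1.754 kΩ above and αR = 5.046 kΩ below.
Lower section ‖ load = 4.735 kΩ.
V_wiper = 3.04 × 4.735/(1.754 + 4.735) = 2.22 V.

V ≈ 2.22 V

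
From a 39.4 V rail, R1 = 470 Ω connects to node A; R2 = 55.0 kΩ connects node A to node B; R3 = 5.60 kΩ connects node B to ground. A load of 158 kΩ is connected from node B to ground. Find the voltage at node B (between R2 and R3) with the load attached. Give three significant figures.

V ≈ 3.50 V

At node B, R3 is in parallel with the load: R3‖R_L = 5408 Ω.
Below node A the resistance is R2 + (R3‖R_L) = 60410 Ω, so V_A = 39.4 × 60410/60880 = 39.10 V.
Then V_B = V_A × (R3‖R_L)/(R2 + R3‖R_L) = 39.10 × 5408/60410 = 3.50 V.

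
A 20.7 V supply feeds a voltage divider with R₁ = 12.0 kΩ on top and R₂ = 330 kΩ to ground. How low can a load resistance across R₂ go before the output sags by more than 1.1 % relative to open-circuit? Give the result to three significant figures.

Output resistance R_th = R₁‖R₂ = (12.0 × 330)/342.0 = 11.58 kΩ.
The fractional drop is R_th/(R_th + R_L); requiring this ≤ 0.0110 gives R_L ≥ R_th(1/0.0110 − 1) = 11.58 × 89.91 = 1.04 MΩ.

R_L(min) ≈ 1.04 MΩ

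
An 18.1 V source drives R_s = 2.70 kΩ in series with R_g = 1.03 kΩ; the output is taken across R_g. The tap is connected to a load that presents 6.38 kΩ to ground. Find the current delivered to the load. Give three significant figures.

I_L ≈ 0.701 mA

R_g‖R_L = 0.8868 kΩ; V_out = 18.1 × 0.8868/3.587 = 4.475 V.
I_L = V_out / R_L = 4.475 / 6.38 kΩ = 0.701 mA.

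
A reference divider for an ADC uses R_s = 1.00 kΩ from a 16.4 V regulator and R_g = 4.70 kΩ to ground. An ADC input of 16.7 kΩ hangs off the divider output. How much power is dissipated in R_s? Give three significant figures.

P ≈ 12.3 mW

Total resistance from the source is R_s + (R_g‖R_L) = 4.668 kΩ, so I = 16.4/4.668 kΩ = 3.513 mA.
P = I²·R_s = (3.513 mA)² × 1.00 kΩ = 12.3 mW.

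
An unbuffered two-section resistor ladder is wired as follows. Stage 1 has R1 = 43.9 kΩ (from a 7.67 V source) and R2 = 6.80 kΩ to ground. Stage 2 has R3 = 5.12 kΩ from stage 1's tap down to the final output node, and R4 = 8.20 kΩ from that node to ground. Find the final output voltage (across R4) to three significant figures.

Stage 2 presents R3+R4 = 13.32 kΩ as a load on stage 1's tap.
Stage 1's lower leg becomes R2‖(R3+R4) = 4.502 kΩ, so V_mid = 7.67 × 4.502/48.40 = 0.7134 V.
Stage 2 is itself unloaded: V_out = V_mid × R4/(R3+R4) = 0.7134 × 8.20/13.32 = 0.439 V.

V_out ≈ 0.439 V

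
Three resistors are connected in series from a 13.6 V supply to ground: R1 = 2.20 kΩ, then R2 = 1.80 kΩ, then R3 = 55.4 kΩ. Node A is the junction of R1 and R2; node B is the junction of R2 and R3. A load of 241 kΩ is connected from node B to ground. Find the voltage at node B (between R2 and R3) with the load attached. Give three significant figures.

V ≈ 12.5 V

At node B, R3 is in parallel with the load: R3‖R_L = 45.05 kΩ.
Below node A the resistance is R2 + (R3‖R_L) = 46.85 kΩ, so V_A = 13.6 × 46.85/49.05 = 12.99 V.
Then V_B = V_A × (R3‖R_L)/(R2 + R3‖R_L) = 12.99 × 45.05/46.85 = 12.5 V.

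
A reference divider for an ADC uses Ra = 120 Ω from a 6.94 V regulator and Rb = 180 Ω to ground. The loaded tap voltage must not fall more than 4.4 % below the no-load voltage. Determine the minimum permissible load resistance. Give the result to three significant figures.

Output resistance R_th = Ra‖Rb = (120 × 180)/300.0 = 72.00 Ω.
The fractional drop is R_th/(R_th + R_L); requiring this ≤ 0.0440 gives R_L ≥ R_th(1/0.0440 − 1) = 72.00 × 21.73 = 1.56 kΩ.

R_L(min) ≈ 1.56 kΩ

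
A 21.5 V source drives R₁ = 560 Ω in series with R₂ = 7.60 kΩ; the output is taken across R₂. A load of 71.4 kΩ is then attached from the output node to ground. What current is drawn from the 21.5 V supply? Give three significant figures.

I ≈ 2.89 mA

R₂‖R_L = 6869 Ω, so the source sees R₁ + R₂‖R_L = 7429 Ω.
I = 21.5 V / 7429 Ω = 2.89 mA.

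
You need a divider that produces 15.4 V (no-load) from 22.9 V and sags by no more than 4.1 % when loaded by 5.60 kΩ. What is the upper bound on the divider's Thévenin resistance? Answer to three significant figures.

R_th ≤ 239 Ω

Loading drop = R_th/(R_th + R_L) ≤ 0.0410, so R_th ≤ R_L · ε/(1−ε) = 5.60 kΩ × 0.0410/0.9590 = 239 Ω.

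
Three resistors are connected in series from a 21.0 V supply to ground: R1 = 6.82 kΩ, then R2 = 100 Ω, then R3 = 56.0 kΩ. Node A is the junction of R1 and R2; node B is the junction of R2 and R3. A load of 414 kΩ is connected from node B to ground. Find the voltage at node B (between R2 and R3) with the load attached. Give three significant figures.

At node B, R3 is in parallel with the load: R3‖R_L = 49330 Ω.
Below node A the resistance is R2 + (R3‖R_L) = 49430 Ω, so V_A = 21.0 × 49430/56250 = 18.45 V.
Then V_B = V_A × (R3‖R_L)/(R2 + R3‖R_L) = 18.45 × 49330/49430 = 18.4 V.

V ≈ 18.4 V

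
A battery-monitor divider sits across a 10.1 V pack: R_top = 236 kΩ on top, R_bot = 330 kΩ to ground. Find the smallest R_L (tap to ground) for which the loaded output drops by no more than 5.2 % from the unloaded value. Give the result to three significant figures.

Output resistance R_th = R_top‖R_bot = (236 × 330)/566.0 = 137.6 kΩ.
The fractional drop is R_th/(R_th + R_L); requiring this ≤ 0.0520 gives R_L ≥ R_th(1/0.0520 − 1) = 137.6 × 18.23 = 2.51 MΩ.

R_L(min) ≈ 2.51 MΩ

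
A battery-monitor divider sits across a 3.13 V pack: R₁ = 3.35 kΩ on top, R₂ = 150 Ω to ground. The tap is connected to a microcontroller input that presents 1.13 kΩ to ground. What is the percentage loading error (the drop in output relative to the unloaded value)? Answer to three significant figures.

11.3 %

Unloaded V = 3.13 × 150/3500 = 0.13414 V.
Loaded: R₂‖R_L = 132.4 Ω, giving V = 3.13 × 132.4/3482 = 0.11902 V.
Drop = (0.13414 − 0.11902) / 0.13414 = 11.3 %.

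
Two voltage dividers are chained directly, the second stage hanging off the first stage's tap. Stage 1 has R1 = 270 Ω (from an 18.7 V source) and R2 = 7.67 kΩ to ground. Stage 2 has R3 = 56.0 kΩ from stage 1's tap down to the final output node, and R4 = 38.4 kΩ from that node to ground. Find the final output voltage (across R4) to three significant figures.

Stage 2 presents R3+R4 = 94400 Ω as a load on stage 1's tap.
Stage 1's lower leg becomes R2‖(R3+R4) = 7094 Ω, so V_mid = 18.7 × 7094/7364 = 18.01 V.
Stage 2 is itself unloaded: V_out = V_mid × R4/(R3+R4) = 18.01 × 38400/94400 = 7.33 V.

V_out ≈ 7.33 V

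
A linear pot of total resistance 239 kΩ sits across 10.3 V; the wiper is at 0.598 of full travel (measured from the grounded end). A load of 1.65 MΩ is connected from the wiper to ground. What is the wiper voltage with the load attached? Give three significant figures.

The wiper splits the pot into (1−α)R = 96.08 kΩ above and αR = 142.9 kΩ below.
Lower section ‖ load = 131.5 kΩ.
V_wiper = 10.3 × 131.5/(96.08 + 131.5) = 5.95 V.

V ≈ 5.95 V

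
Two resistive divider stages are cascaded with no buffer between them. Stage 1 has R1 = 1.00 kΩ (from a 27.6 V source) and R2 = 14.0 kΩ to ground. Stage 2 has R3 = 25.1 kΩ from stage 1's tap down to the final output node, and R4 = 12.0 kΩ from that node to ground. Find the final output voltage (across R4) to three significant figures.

Stage 2 presents R3+R4 = 37.10 kΩ as a load on stage 1's tap.
Stage 1's lower leg becomes R2‖(R3+R4) = 10.16 kΩ, so V_mid = 27.6 × 10.16/11.16 = 25.13 V.
Stage 2 is itself unloaded: V_out = V_mid × R4/(R3+R4) = 25.13 × 12.0/37.10 = 8.13 V.

V_out ≈ 8.13 V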